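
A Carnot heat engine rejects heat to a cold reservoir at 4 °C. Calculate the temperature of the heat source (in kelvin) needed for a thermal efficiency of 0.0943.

T_C = 4 °C → 4 + 273.15 = 277.15 K.
From η = 1 − T_C/T_H, solving for T_H gives T_H = T_C/(1 − η) = 277.15/(1 − 0.0943) = 306 K.

T_H ≈ 306 K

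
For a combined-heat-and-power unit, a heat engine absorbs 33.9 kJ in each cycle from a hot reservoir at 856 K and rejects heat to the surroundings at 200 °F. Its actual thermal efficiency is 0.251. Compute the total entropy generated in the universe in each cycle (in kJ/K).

ΔS_univ ≈ 0.02968 kJ/K

T_C = 200 °F → (200 − 32) × 5/9 = 93.33 °C = 366.48 K.
W = η·Q_H = 0.251 × 33.9 = 8.509 kJ, so Q_C = Q_H − W = 25.39 kJ.
The hot reservoir loses entropy Q_H/T_H = 33.9/856.00 = 0.03960 kJ/K; the cold reservoir gains Q_C/T_C = 25.39/366.48 = 0.06928 kJ/K.
ΔS_univ = −Q_H/T_H + Q_C/T_C = 0.02968 kJ/K (> 0, since η = 0.251 < η_Carnot = 0.572).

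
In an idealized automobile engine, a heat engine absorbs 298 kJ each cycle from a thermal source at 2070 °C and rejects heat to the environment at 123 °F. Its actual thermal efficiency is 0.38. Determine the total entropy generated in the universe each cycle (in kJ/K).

T_H = 2070 °C → 2070 + 273.15 = 2343.15 K.
T_C = 123 °F → (123 − 32) × 5/9 = 50.56 °C = 323.71 K.
W = η·Q_H = 0.38 × 298 = 113.2 kJ, so Q_C = Q_H − W = 184.8 kJ.
The hot reservoir loses entropy Q_H/T_H = 298/2343.15 = 0.1272 kJ/K; the cold reservoir gains Q_C/T_C = 184.8/323.71 = 0.5708 kJ/K.
ΔS_univ = −Q_H/T_H + Q_C/T_C = 0.444 kJ/K (> 0, since η = 0.38 < η_Carnot = 0.862).

ΔS_univ ≈ 0.444 kJ/K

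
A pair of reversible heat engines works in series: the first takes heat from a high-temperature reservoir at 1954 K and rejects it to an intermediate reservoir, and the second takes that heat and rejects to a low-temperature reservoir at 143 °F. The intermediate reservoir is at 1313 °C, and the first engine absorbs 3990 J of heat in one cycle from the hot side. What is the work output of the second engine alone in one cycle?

W₂ ≈ 2560 J

T_C = 143 °F → (143 − 32) × 5/9 = 61.67 °C = 334.82 K.
T_m = 1313 °C → 1313 + 273.15 = 1586.15 K.
Heat entering the second stage: Q_m = Q_H·(T_m/T_H) = 3990 × 1586.15/1954.00 = 3240 J.
Second-stage efficiency η₂ = 1 − T_C/T_m = 1 − 334.82/1586.15 = 0.7889, so W₂ = η₂·Q_m = 2560 J.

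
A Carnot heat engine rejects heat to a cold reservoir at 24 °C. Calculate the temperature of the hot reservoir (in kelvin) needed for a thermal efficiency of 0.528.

T_C = 24 °C → 24 + 273.15 = 297.15 K.
From η = 1 − T_C/T_H, solving for T_H gives T_H = T_C/(1 − η) = 297.15/(1 − 0.528) = 630 K.

T_H ≈ 630 K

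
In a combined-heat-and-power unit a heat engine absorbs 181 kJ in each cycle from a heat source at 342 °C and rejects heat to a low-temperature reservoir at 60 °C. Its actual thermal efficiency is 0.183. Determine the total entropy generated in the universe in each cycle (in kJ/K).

ΔS_univ ≈ 0.150 kJ/K

T_H = 342 °C → 342 + 273.15 = 615.15 K.
T_C = 60 °C → 60 + 273.15 = 333.15 K.
W = η·Q_H = 0.183 × 181 = 33.12 kJ, so Q_C = Q_H − W = 147.9 kJ.
The hot reservoir loses entropy Q_H/T_H = 181/615.15 = 0.2942 kJ/K; the cold reservoir gains Q_C/T_C = 147.9/333.15 = 0.4439 kJ/K.
ΔS_univ = −Q_H/T_H + Q_C/T_C = 0.150 kJ/K (> 0, since η = 0.183 < η_Carnot = 0.458).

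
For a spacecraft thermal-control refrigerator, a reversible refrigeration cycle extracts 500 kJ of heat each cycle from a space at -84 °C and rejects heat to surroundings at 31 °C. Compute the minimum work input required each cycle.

W_in ≈ 304 kJ

T_H = 31 °C → 31 + 273.15 = 304.15 K.
T_C = -84 °C → -84 + 273.15 = 189.15 K.
The reversible coefficient of performance is COP_R = T_C/(T_H − T_C) = 189.15/115.00 = 1.6448.
W = Q_C/COP_R = 500/1.6448 = 304 kJ.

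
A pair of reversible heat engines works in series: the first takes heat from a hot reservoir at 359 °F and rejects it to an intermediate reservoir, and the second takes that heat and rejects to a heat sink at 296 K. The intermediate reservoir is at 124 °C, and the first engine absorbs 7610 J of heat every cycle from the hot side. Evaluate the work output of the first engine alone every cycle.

W₁ ≈ 965 J

T_H = 359 °F → (359 − 32) × 5/9 = 181.67 °C = 454.82 K.
T_m = 124 °C → 124 + 273.15 = 397.15 K.
First-stage efficiency η₁ = 1 − T_m/T_H = 1 − 397.15/454.82 = 0.1268.
W₁ = η₁·Q_H = 0.1268 × 7610 = 965 J.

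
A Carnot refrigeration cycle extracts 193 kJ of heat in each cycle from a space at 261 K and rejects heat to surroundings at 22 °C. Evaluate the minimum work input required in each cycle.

W_in ≈ 25.25 kJ

T_H = 22 °C → 22 + 273.15 = 295.15 K.
Carnot COP: COP_R = T_C/(T_H − T_C) = 261.00/34.15 = 7.6428.
W = Q_C/COP_R = 193/7.6428 = 25.25 kJ.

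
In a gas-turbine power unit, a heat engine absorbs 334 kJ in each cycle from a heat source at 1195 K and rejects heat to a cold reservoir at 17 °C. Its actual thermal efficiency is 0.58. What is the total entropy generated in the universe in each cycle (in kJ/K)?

ΔS_univ ≈ 0.204 kJ/K

T_C = 17 °C → 17 + 273.15 = 290.15 K.
W = η·Q_H = 0.58 × 334 = 193.7 kJ, so Q_C = Q_H − W = 140.3 kJ.
Reservoir entropy changes: ΔS_H = −Q_H/T_H = −334/1195.00 = -0.2795 kJ/K and ΔS_C = +Q_C/T_C = 140.3/290.15 = 0.4835 kJ/K.
ΔS_univ = −Q_H/T_H + Q_C/T_C = 0.204 kJ/K (> 0, since η = 0.58 < η_Carnot = 0.757).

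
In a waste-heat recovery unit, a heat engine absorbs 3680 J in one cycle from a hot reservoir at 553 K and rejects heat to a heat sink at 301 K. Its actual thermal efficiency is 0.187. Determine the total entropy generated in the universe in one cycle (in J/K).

ΔS_univ ≈ 3.285 J/K

W = η·Q_H = 0.187 × 3680 = 688.2 J, so Q_C = Q_H − W = 2992 J.
Entropy balance on the reservoirs: −Q_H/T_H = -6.655 J/K, +Q_C/T_C = 9.940 J/K.
ΔS_univ = −Q_H/T_H + Q_C/T_C = 3.285 J/K (> 0, since η = 0.187 < η_Carnot = 0.456).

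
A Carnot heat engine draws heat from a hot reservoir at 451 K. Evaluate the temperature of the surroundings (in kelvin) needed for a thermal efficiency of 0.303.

T_C ≈ 314.3 K

From η = 1 − T_C/T_H, T_C = T_H·(1 − η) = 451.00 × (1 − 0.303) = 314.3 K.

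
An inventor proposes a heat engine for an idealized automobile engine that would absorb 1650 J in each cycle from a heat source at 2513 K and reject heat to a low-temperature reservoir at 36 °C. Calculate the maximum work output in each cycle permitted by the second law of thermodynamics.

T_C = 36 °C → 36 + 273.15 = 309.15 K.
The upper bound on efficiency is η_max = 1 − T_C/T_H = 1 − 309.15/2513.00 = 0.8770.
W_max = η_max · Q_H = 0.8770 × 1650 = 1450 J.

W_max ≈ 1450 J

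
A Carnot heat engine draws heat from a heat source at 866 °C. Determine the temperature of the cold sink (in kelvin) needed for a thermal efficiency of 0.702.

T_H = 866 °C → 866 + 273.15 = 1139.15 K.
From η = 1 − T_C/T_H, T_C = T_H·(1 − η) = 1139.15 × (1 − 0.702) = 339.5 K.

T_C ≈ 339.5 K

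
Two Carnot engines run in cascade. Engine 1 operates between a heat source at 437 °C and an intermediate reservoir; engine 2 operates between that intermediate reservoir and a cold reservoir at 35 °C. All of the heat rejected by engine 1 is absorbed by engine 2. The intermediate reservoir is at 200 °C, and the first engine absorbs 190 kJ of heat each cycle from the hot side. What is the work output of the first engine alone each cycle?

T_H = 437 °C → 437 + 273.15 = 710.15 K.
T_C = 35 °C → 35 + 273.15 = 308.15 K.
T_m = 200 °C → 200 + 273.15 = 473.15 K.
First-stage efficiency η₁ = 1 − T_m/T_H = 1 − 473.15/710.15 = 0.3337.
W₁ = η₁·Q_H = 0.3337 × 190 = 63.4 kJ.

W₁ ≈ 63.4 kJ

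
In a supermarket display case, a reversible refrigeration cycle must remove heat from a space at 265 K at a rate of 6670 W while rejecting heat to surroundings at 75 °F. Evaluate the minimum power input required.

T_H = 75 °F → (75 − 32) × 5/9 = 23.89 °C = 297.04 K.
The reversible coefficient of performance is COP_R = T_C/(T_H − T_C) = 265.00/32.04 = 8.2712.
W = Q_C/COP_R = 6670/8.2712 = 806 W.

Ẇ_in ≈ 806 W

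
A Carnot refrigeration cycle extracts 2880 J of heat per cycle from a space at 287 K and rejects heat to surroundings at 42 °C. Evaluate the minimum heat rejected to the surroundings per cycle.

T_H = 42 °C → 42 + 273.15 = 315.15 K.
For a reversible cycle Q_H/Q_C = T_H/T_C, so Q_H = Q_C·T_H/T_C = 2880 × 315.15/287.00 = 3162 J.

Q_H ≈ 3162 J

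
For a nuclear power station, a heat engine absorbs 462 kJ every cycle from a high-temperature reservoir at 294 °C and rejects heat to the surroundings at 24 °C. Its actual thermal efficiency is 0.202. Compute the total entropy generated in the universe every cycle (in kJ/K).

ΔS_univ ≈ 0.4261 kJ/K

T_H = 294 °C → 294 + 273.15 = 567.15 K.
T_C = 24 °C → 24 + 273.15 = 297.15 K.
W = η·Q_H = 0.202 × 462 = 93.32 kJ, so Q_C = Q_H − W = 368.7 kJ.
Reservoir entropy changes: ΔS_H = −Q_H/T_H = −462/567.15 = -0.8146 kJ/K and ΔS_C = +Q_C/T_C = 368.7/297.15 = 1.241 kJ/K.
ΔS_univ = −Q_H/T_H + Q_C/T_C = 0.4261 kJ/K (> 0, since η = 0.202 < η_Carnot = 0.476).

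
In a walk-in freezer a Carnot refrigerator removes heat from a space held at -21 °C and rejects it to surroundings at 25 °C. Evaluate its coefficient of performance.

T_H = 25 °C → 25 + 273.15 = 298.15 K.
T_C = -21 °C → -21 + 273.15 = 252.15 K.
Carnot COP: COP_R = T_C/(T_H − T_C) = 252.15/(298.15 − 252.15) = 5.48.

COP_R ≈ 5.48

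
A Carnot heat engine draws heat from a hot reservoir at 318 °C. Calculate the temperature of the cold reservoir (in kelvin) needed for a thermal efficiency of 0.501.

T_C ≈ 295 K

T_H = 318 °C → 318 + 273.15 = 591.15 K.
From η = 1 − T_C/T_H, T_C = T_H·(1 − η) = 591.15 × (1 − 0.501) = 295 K.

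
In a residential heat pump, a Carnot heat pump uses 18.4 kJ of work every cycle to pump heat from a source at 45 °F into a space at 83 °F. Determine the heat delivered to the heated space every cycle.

Q_H ≈ 263 kJ

T_H = 83 °F → (83 − 32) × 5/9 = 28.33 °C = 301.48 K.
T_C = 45 °F → (45 − 32) × 5/9 = 7.22 °C = 280.37 K.
Reversible heating COP: COP_HP = T_H/(T_H − T_C) = 301.48/21.11 = 14.2808.
Q_H = COP_HP · W = 14.2808 × 18.4 = 263 kJ.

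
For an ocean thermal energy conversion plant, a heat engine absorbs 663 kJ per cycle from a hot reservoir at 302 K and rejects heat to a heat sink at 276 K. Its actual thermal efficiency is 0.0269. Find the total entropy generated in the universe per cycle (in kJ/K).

W = η·Q_H = 0.0269 × 663 = 17.83 kJ, so Q_C = Q_H − W = 645.2 kJ.
Reservoir entropy changes: ΔS_H = −Q_H/T_H = −663/302.00 = -2.195 kJ/K and ΔS_C = +Q_C/T_C = 645.2/276.00 = 2.338 kJ/K.
ΔS_univ = −Q_H/T_H + Q_C/T_C = 0.142 kJ/K (> 0, since η = 0.0269 < η_Carnot = 0.086).

ΔS_univ ≈ 0.142 kJ/K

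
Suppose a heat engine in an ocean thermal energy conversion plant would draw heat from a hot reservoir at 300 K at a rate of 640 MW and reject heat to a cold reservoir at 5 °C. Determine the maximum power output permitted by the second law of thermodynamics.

T_C = 5 °C → 5 + 273.15 = 278.15 K.
No engine can exceed the Carnot limit: η_max = 1 − T_C/T_H = 1 − 278.15/300.00 = 0.0728.
W_max = η_max · Q_H = 0.0728 × 640 = 46.6 MW.

Ẇ_max ≈ 46.6 MW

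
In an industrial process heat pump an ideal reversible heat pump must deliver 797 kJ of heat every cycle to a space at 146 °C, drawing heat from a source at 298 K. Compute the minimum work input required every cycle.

W_in ≈ 230.4 kJ

T_H = 146 °C → 146 + 273.15 = 419.15 K.
The Carnot heat-pump COP is COP_HP = T_H/(T_H − T_C) = 419.15/121.15 = 3.4598.
W = Q_H/COP_HP = 797/3.4598 = 230.4 kJ.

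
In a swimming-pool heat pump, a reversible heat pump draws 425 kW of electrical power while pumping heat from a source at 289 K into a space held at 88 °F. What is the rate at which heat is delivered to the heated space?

T_H = 88 °F → (88 − 32) × 5/9 = 31.11 °C = 304.26 K.
For a reversible heat pump, COP_HP = T_H/(T_H − T_C) = 304.26/15.26 = 19.9370.
Q_H = COP_HP · W = 19.9370 × 425 = 8473 kW.

Q̇_H ≈ 8473 kW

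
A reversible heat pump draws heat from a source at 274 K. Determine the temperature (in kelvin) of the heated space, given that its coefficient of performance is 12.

COP_HP = T_H/(T_H − T_C) ⇒ T_H = T_C·COP_HP/(COP_HP − 1) = 274.00 × 12/(12 − 1) = 298.9 K.

T_H ≈ 298.9 K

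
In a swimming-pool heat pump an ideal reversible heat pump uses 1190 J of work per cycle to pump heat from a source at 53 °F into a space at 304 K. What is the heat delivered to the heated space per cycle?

Q_H ≈ 18860 J

T_C = 53 °F → (53 − 32) × 5/9 = 11.67 °C = 284.82 K.
The Carnot heat-pump COP is COP_HP = T_H/(T_H − T_C) = 304.00/19.18 = 15.8471.
Q_H = COP_HP · W = 15.8471 × 1190 = 18860 J.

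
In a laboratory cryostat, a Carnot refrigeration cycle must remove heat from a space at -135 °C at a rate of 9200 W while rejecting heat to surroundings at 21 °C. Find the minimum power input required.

Ẇ_in ≈ 10400 W

T_H = 21 °C → 21 + 273.15 = 294.15 K.
T_C = -135 °C → -135 + 273.15 = 138.15 K.
COP_R = T_C/(T_H − T_C) = 138.15/156.00 = 0.8856.
W = Q_C/COP_R = 9200/0.8856 = 10400 W.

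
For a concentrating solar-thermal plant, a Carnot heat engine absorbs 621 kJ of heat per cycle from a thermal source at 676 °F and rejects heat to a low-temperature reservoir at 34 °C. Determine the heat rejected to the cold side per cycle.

T_H = 676 °F → (676 − 32) × 5/9 = 357.78 °C = 630.93 K.
T_C = 34 °C → 34 + 273.15 = 307.15 K.
Since the cycle is reversible, η = 1 − T_C/T_H = 1 − 307.15/630.93 = 0.5132.
For a reversible cycle Q_C/Q_H = T_C/T_H, so Q_C = 621 × 307.15/630.93 = 302.3 kJ.

Q_C ≈ 302.3 kJ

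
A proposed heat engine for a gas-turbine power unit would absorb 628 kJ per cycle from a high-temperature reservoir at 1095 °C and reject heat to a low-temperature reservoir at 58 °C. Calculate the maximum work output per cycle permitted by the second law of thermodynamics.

W_max ≈ 476 kJ

T_H = 1095 °C → 1095 + 273.15 = 1368.15 K.
T_C = 58 °C → 58 + 273.15 = 331.15 K.
The upper bound on efficiency is η_max = 1 − T_C/T_H = 1 − 331.15/1368.15 = 0.7580.
W_max = η_max · Q_H = 0.7580 × 628 = 476 kJ.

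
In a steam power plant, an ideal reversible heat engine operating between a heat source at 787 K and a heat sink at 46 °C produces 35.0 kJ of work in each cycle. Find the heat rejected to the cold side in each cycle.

T_C = 46 °C → 46 + 273.15 = 319.15 K.
η_rev = 1 − T_C/T_H = 1 − 319.15/787.00 = 0.5945.
Since Q_C/Q_H = T_C/T_H and Q_H = W/η, Q_C = W·T_C/(T_H − T_C) = 35.0 × 319.15/467.85 = 23.9 kJ.

Q_C ≈ 23.9 kJ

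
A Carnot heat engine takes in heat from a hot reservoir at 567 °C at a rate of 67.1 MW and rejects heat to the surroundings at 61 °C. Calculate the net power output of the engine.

T_H = 567 °C → 567 + 273.15 = 840.15 K.
T_C = 61 °C → 61 + 273.15 = 334.15 K.
η_rev = 1 − T_C/T_H = 1 − 334.15/840.15 = 0.6023.
W = η·Q_H = 0.6023 × 67.1 = 40.4 MW.

Ẇ ≈ 40.4 MW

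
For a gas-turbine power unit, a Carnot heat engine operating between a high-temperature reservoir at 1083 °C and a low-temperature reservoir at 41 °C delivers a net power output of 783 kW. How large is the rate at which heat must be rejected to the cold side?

Q̇_C ≈ 236.1 kW

T_H = 1083 °C → 1083 + 273.15 = 1356.15 K.
T_C = 41 °C → 41 + 273.15 = 314.15 K.
The Carnot efficiency is η = 1 − T_C/T_H = 1 − 314.15/1356.15 = 0.7684.
Since Q_C/Q_H = T_C/T_H and Q_H = W/η, Q_C = W·T_C/(T_H − T_C) = 783 × 314.15/1042.00 = 236.1 kW.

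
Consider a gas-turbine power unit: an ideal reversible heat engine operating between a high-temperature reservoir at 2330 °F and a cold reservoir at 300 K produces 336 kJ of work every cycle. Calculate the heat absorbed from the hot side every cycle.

Q_H ≈ 417 kJ

T_H = 2330 °F → (2330 − 32) × 5/9 = 1276.67 °C = 1549.82 K.
η_rev = 1 − T_C/T_H = 1 − 300.00/1549.82 = 0.8064.
Q_H = W/η = 336/0.8064 = 417 kJ.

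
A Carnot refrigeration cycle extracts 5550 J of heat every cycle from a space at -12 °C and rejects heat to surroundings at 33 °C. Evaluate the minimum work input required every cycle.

W_in ≈ 956 J

T_H = 33 °C → 33 + 273.15 = 306.15 K.
T_C = -12 °C → -12 + 273.15 = 261.15 K.
For a reversible refrigerator, COP_R = T_C/(T_H − T_C) = 261.15/45.00 = 5.8033.
W = Q_C/COP_R = 5550/5.8033 = 956 J.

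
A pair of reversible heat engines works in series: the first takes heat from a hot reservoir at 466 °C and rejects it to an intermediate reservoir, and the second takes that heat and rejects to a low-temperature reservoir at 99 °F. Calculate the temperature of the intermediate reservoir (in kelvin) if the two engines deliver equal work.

T_m ≈ 525 K

T_H = 466 °C → 466 + 273.15 = 739.15 K.
T_C = 99 °F → (99 − 32) × 5/9 = 37.22 °C = 310.37 K.
For reversible stages Q_m = Q_H·(T_m/T_H). Setting W₁ = Q_H(1 − T_m/T_H) equal to W₂ = Q_m(1 − T_C/T_m) = Q_H·(T_m − T_C)/T_H gives T_H − T_m = T_m − T_C, so T_m = (T_H + T_C)/2 = (739.15 + 310.37)/2 = 525 K.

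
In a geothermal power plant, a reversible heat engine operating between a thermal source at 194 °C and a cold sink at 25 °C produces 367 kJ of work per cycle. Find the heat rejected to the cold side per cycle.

Q_C ≈ 647 kJ

T_H = 194 °C → 194 + 273.15 = 467.15 K.
T_C = 25 °C → 25 + 273.15 = 298.15 K.
The Carnot efficiency is η = 1 − T_C/T_H = 1 − 298.15/467.15 = 0.3618.
Since Q_C/Q_H = T_C/T_H and Q_H = W/η, Q_C = W·T_C/(T_H − T_C) = 367 × 298.15/169.00 = 647 kJ.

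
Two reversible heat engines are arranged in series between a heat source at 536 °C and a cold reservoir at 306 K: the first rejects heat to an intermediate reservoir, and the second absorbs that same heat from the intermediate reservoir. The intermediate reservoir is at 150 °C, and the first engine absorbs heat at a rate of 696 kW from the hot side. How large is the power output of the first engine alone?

T_H = 536 °C → 536 + 273.15 = 809.15 K.
T_m = 150 °C → 150 + 273.15 = 423.15 K.
First-stage efficiency η₁ = 1 − T_m/T_H = 1 − 423.15/809.15 = 0.4770.
W₁ = η₁·Q_H = 0.4770 × 696 = 332 kW.

Ẇ₁ ≈ 332 kW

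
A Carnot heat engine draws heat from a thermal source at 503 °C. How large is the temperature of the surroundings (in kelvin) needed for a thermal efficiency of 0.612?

T_H = 503 °C → 503 + 273.15 = 776.15 K.
From η = 1 − T_C/T_H, T_C = T_H·(1 − η) = 776.15 × (1 − 0.612) = 301 K.

T_C ≈ 301 K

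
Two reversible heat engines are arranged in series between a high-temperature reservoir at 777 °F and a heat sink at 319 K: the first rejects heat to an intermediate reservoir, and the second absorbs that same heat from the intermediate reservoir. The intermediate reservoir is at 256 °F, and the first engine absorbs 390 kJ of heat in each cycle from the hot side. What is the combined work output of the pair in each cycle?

W_total ≈ 209 kJ

T_H = 777 °F → (777 − 32) × 5/9 = 413.89 °C = 687.04 K.
Two reversible stages in series are equivalent to a single Carnot engine between T_H and T_C, so η_total = 1 − T_C/T_H = 1 − 319.00/687.04 = 0.5357.
W_total = η_total · Q_H = 0.5357 × 390 = 209 kJ.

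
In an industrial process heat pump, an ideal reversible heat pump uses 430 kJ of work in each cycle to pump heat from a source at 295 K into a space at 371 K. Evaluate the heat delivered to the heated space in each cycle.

For a reversible heat pump, COP_HP = T_H/(T_H − T_C) = 371.00/76.00 = 4.8816.
Q_H = COP_HP · W = 4.8816 × 430 = 2100 kJ.

Q_H ≈ 2100 kJ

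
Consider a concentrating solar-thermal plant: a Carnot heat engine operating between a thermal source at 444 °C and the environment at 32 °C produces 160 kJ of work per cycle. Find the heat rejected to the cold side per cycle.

Q_C ≈ 119 kJ

T_H = 444 °C → 444 + 273.15 = 717.15 K.
T_C = 32 °C → 32 + 273.15 = 305.15 K.
Since the cycle is reversible, η = 1 − T_C/T_H = 1 − 305.15/717.15 = 0.5745.
Since Q_C/Q_H = T_C/T_H and Q_H = W/η, Q_C = W·T_C/(T_H − T_C) = 160 × 305.15/412.00 = 119 kJ.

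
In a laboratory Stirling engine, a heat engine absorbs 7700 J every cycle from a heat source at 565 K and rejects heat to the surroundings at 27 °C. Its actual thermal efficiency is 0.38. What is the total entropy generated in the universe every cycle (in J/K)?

ΔS_univ ≈ 2.277 J/K

T_C = 27 °C → 27 + 273.15 = 300.15 K.
W = η·Q_H = 0.38 × 7700 = 2926 J, so Q_C = Q_H − W = 4774 J.
Reservoir entropy changes: ΔS_H = −Q_H/T_H = −7700/565.00 = -13.63 J/K and ΔS_C = +Q_C/T_C = 4774/300.15 = 15.91 J/K.
ΔS_univ = −Q_H/T_H + Q_C/T_C = 2.277 J/K (> 0, since η = 0.38 < η_Carnot = 0.469).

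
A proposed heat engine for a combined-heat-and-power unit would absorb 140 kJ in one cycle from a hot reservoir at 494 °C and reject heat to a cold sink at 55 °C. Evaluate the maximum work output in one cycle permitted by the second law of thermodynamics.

T_H = 494 °C → 494 + 273.15 = 767.15 K.
T_C = 55 °C → 55 + 273.15 = 328.15 K.
The second-law ceiling is the Carnot efficiency, η_max = 1 − T_C/T_H = 1 − 328.15/767.15 = 0.5722.
W_max = η_max · Q_H = 0.5722 × 140 = 80.1 kJ.

W_max ≈ 80.1 kJ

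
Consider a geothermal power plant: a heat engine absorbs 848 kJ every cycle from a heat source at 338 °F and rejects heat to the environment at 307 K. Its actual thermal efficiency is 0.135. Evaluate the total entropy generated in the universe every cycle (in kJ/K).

ΔS_univ ≈ 0.476 kJ/K

T_H = 338 °F → (338 − 32) × 5/9 = 170.00 °C = 443.15 K.
W = η·Q_H = 0.135 × 848 = 114.5 kJ, so Q_C = Q_H − W = 733.5 kJ.
Entropy balance on the reservoirs: −Q_H/T_H = -1.914 kJ/K, +Q_C/T_C = 2.389 kJ/K.
ΔS_univ = −Q_H/T_H + Q_C/T_C = 0.476 kJ/K (> 0, since η = 0.135 < η_Carnot = 0.307).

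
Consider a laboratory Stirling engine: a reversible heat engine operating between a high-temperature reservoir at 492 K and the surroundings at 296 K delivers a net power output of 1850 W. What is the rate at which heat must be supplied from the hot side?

Carnot efficiency: η = 1 − T_C/T_H = 1 − 296.00/492.00 = 0.3984.
Q_H = W/η = 1850/0.3984 = 4644 W.

Q̇_H ≈ 4644 W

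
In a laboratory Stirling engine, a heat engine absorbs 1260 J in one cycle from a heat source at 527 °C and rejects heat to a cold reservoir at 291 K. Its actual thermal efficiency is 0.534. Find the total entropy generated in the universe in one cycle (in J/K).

T_H = 527 °C → 527 + 273.15 = 800.15 K.
W = η·Q_H = 0.534 × 1260 = 672.8 J, so Q_C = Q_H − W = 587.2 J.
The hot reservoir loses entropy Q_H/T_H = 1260/800.15 = 1.575 J/K; the cold reservoir gains Q_C/T_C = 587.2/291.00 = 2.018 J/K.
ΔS_univ = −Q_H/T_H + Q_C/T_C = 0.443 J/K (> 0, since η = 0.534 < η_Carnot = 0.636).

ΔS_univ ≈ 0.443 J/K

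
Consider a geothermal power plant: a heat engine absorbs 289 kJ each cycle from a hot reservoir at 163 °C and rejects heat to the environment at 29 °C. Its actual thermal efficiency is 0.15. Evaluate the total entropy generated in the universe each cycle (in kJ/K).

T_H = 163 °C → 163 + 273.15 = 436.15 K.
T_C = 29 °C → 29 + 273.15 = 302.15 K.
W = η·Q_H = 0.15 × 289 = 43.35 kJ, so Q_C = Q_H − W = 245.7 kJ.
Reservoir entropy changes: ΔS_H = −Q_H/T_H = −289/436.15 = -0.6626 kJ/K and ΔS_C = +Q_C/T_C = 245.7/302.15 = 0.8130 kJ/K.
ΔS_univ = −Q_H/T_H + Q_C/T_C = 0.1504 kJ/K (> 0, since η = 0.15 < η_Carnot = 0.307).

ΔS_univ ≈ 0.1504 kJ/K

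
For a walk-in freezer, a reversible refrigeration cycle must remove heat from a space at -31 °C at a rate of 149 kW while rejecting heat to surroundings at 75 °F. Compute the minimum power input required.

Ẇ_in ≈ 33.8 kW

T_H = 75 °F → (75 − 32) × 5/9 = 23.89 °C = 297.04 K.
T_C = -31 °C → -31 + 273.15 = 242.15 K.
For a reversible refrigerator, COP_R = T_C/(T_H − T_C) = 242.15/54.89 = 4.4116.
W = Q_C/COP_R = 149/4.4116 = 33.8 kW.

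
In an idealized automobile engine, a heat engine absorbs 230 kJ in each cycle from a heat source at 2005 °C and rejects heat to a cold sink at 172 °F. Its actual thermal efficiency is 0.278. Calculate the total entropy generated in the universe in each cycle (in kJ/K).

T_H = 2005 °C → 2005 + 273.15 = 2278.15 K.
T_C = 172 °F → (172 − 32) × 5/9 = 77.78 °C = 350.93 K.
W = η·Q_H = 0.278 × 230 = 63.94 kJ, so Q_C = Q_H − W = 166.1 kJ.
Reservoir entropy changes: ΔS_H = −Q_H/T_H = −230/2278.15 = -0.1010 kJ/K and ΔS_C = +Q_C/T_C = 166.1/350.93 = 0.4732 kJ/K.
ΔS_univ = −Q_H/T_H + Q_C/T_C = 0.3722 kJ/K (> 0, since η = 0.278 < η_Carnot = 0.846).

ΔS_univ ≈ 0.3722 kJ/K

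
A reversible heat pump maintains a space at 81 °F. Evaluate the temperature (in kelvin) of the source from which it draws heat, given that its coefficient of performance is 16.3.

T_H = 81 °F → (81 − 32) × 5/9 = 27.22 °C = 300.37 K.
COP_HP = T_H/(T_H − T_C) ⇒ T_C = T_H·(COP_HP − 1)/COP_HP = 300.37 × (16.3 − 1)/16.3 = 282 K.

T_C ≈ 282 K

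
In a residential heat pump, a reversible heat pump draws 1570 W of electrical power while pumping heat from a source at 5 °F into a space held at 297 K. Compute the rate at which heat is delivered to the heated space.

Q̇_H ≈ 12000 W

T_C = 5 °F → (5 − 32) × 5/9 = -15.00 °C = 258.15 K.
COP_HP = T_H/(T_H − T_C) = 297.00/38.85 = 7.6448.
Q_H = COP_HP · W = 7.6448 × 1570 = 12000 W.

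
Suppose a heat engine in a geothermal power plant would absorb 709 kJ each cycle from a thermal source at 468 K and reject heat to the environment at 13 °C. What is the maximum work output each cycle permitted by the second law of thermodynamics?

W_max ≈ 275 kJ

T_C = 13 °C → 13 + 273.15 = 286.15 K.
The second-law ceiling is the Carnot efficiency, η_max = 1 − T_C/T_H = 1 − 286.15/468.00 = 0.3886.
W_max = η_max · Q_H = 0.3886 × 709 = 275 kJ.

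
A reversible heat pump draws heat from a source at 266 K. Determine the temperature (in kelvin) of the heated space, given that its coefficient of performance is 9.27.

COP_HP = T_H/(T_H − T_C) ⇒ T_H = T_C·COP_HP/(COP_HP − 1) = 266.00 × 9.27/(9.27 − 1) = 298.2 K.

T_H ≈ 298.2 K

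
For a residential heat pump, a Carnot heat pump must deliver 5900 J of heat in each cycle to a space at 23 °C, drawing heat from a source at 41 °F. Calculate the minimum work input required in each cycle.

W_in ≈ 359 J

T_H = 23 °C → 23 + 273.15 = 296.15 K.
T_C = 41 °F → (41 − 32) × 5/9 = 5.00 °C = 278.15 K.
Reversible heating COP: COP_HP = T_H/(T_H − T_C) = 296.15/18.00 = 16.4528.
W = Q_H/COP_HP = 5900/16.4528 = 359 J.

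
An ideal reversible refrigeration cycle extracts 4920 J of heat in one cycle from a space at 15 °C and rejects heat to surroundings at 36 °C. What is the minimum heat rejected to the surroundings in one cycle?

T_H = 36 °C → 36 + 273.15 = 309.15 K.
T_C = 15 °C → 15 + 273.15 = 288.15 K.
For a reversible cycle Q_H/Q_C = T_H/T_C, so Q_H = Q_C·T_H/T_C = 4920 × 309.15/288.15 = 5279 J.

Q_H ≈ 5279 J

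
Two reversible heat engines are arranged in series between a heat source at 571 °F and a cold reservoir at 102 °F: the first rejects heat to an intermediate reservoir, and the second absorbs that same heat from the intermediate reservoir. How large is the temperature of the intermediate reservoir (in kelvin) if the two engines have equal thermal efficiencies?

T_H = 571 °F → (571 − 32) × 5/9 = 299.44 °C = 572.59 K.
T_C = 102 °F → (102 − 32) × 5/9 = 38.89 °C = 312.04 K.
Equal efficiencies require 1 − T_m/T_H = 1 − T_C/T_m, i.e. T_m/T_H = T_C/T_m, so T_m = √(T_H·T_C) = √(572.59 × 312.04) = 422.7 K.

T_m ≈ 422.7 K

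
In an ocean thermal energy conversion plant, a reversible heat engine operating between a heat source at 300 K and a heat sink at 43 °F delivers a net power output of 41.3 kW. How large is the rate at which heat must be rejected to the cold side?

Q̇_C ≈ 556.1 kW

T_C = 43 °F → (43 − 32) × 5/9 = 6.11 °C = 279.26 K.
η_rev = 1 − T_C/T_H = 1 − 279.26/300.00 = 0.0691.
Since Q_C/Q_H = T_C/T_H and Q_H = W/η, Q_C = W·T_C/(T_H − T_C) = 41.3 × 279.26/20.74 = 556.1 kW.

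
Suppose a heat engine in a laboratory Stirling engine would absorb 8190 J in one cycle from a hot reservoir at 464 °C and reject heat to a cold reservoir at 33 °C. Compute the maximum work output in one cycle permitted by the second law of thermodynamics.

T_H = 464 °C → 464 + 273.15 = 737.15 K.
T_C = 33 °C → 33 + 273.15 = 306.15 K.
No engine can exceed the Carnot limit: η_max = 1 − T_C/T_H = 1 − 306.15/737.15 = 0.5847.
W_max = η_max · Q_H = 0.5847 × 8190 = 4789 J.

W_max ≈ 4789 J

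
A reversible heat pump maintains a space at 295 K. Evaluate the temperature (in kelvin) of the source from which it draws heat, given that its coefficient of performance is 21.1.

T_C ≈ 281 K

COP_HP = T_H/(T_H − T_C) ⇒ T_C = T_H·(COP_HP − 1)/COP_HP = 295.00 × (21.1 − 1)/21.1 = 281 K.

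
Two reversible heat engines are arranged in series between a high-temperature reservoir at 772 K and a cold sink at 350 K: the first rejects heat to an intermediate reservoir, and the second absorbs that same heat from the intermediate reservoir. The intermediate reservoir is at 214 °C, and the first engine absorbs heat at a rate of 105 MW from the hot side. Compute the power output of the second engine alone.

T_m = 214 °C → 214 + 273.15 = 487.15 K.
Heat entering the second stage: Q_m = Q_H·(T_m/T_H) = 105 × 487.15/772.00 = 66.3 MW.
Second-stage efficiency η₂ = 1 − T_C/T_m = 1 − 350.00/487.15 = 0.2815, so W₂ = η₂·Q_m = 18.7 MW.

Ẇ₂ ≈ 18.7 MW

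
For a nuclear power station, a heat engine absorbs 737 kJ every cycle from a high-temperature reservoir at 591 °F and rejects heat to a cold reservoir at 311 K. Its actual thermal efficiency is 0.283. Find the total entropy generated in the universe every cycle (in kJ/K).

ΔS_univ ≈ 0.437 kJ/K

T_H = 591 °F → (591 − 32) × 5/9 = 310.56 °C = 583.71 K.
W = η·Q_H = 0.283 × 737 = 208.6 kJ, so Q_C = Q_H − W = 528.4 kJ.
Entropy balance on the reservoirs: −Q_H/T_H = -1.263 kJ/K, +Q_C/T_C = 1.699 kJ/K.
ΔS_univ = −Q_H/T_H + Q_C/T_C = 0.437 kJ/K (> 0, since η = 0.283 < η_Carnot = 0.467).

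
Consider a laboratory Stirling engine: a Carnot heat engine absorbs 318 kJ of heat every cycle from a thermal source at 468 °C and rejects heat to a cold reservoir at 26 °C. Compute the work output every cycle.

T_H = 468 °C → 468 + 273.15 = 741.15 K.
T_C = 26 °C → 26 + 273.15 = 299.15 K.
The Carnot efficiency is η = 1 − T_C/T_H = 1 − 299.15/741.15 = 0.5964.
W = η·Q_H = 0.5964 × 318 = 190 kJ.

W ≈ 190 kJ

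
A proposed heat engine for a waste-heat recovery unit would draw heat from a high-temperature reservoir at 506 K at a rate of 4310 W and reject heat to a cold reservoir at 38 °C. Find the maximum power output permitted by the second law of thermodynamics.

T_C = 38 °C → 38 + 273.15 = 311.15 K.
The upper bound on efficiency is η_max = 1 − T_C/T_H = 1 − 311.15/506.00 = 0.3851.
W_max = η_max · Q_H = 0.3851 × 4310 = 1660 W.

Ẇ_max ≈ 1660 W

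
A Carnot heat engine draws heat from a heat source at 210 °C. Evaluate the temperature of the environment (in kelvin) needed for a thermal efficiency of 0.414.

T_C ≈ 283.1 K

T_H = 210 °C → 210 + 273.15 = 483.15 K.
From η = 1 − T_C/T_H, T_C = T_H·(1 − η) = 483.15 × (1 − 0.414) = 283.1 K.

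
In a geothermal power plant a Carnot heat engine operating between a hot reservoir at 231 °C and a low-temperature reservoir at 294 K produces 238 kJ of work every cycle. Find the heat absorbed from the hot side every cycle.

T_H = 231 °C → 231 + 273.15 = 504.15 K.
Carnot efficiency: η = 1 − T_C/T_H = 1 − 294.00/504.15 = 0.4168.
Q_H = W/η = 238/0.4168 = 571.0 kJ.

Q_H ≈ 571.0 kJ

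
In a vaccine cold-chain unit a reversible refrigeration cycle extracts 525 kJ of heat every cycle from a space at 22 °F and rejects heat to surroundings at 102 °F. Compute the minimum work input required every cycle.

W_in ≈ 87.2 kJ

T_H = 102 °F → (102 − 32) × 5/9 = 38.89 °C = 312.04 K.
T_C = 22 °F → (22 − 32) × 5/9 = -5.56 °C = 267.59 K.
For a reversible refrigerator, COP_R = T_C/(T_H − T_C) = 267.59/44.44 = 6.0209.
W = Q_C/COP_R = 525/6.0209 = 87.2 kJ.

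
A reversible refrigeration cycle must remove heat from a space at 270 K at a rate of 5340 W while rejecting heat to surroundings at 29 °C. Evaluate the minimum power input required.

Ẇ_in ≈ 636 W

T_H = 29 °C → 29 + 273.15 = 302.15 K.
COP_R = T_C/(T_H − T_C) = 270.00/32.15 = 8.3981.
W = Q_C/COP_R = 5340/8.3981 = 636 W.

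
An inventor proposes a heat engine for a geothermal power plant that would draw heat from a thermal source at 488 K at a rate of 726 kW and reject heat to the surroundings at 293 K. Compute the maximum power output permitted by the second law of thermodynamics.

Ẇ_max ≈ 290 kW

By the Carnot theorem, η_max = 1 − T_C/T_H = 1 − 293.00/488.00 = 0.3996.
W_max = η_max · Q_H = 0.3996 × 726 = 290 kW.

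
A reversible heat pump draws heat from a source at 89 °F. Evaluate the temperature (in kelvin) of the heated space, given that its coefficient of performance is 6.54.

T_H ≈ 359.8 K

T_C = 89 °F → (89 − 32) × 5/9 = 31.67 °C = 304.82 K.
COP_HP = T_H/(T_H − T_C) ⇒ T_H = T_C·COP_HP/(COP_HP − 1) = 304.82 × 6.54/(6.54 − 1) = 359.8 K.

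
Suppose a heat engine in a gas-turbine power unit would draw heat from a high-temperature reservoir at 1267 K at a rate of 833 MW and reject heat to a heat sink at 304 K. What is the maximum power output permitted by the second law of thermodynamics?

The upper bound on efficiency is η_max = 1 − T_C/T_H = 1 − 304.00/1267.00 = 0.7601.
W_max = η_max · Q_H = 0.7601 × 833 = 633.1 MW.

Ẇ_max ≈ 633.1 MW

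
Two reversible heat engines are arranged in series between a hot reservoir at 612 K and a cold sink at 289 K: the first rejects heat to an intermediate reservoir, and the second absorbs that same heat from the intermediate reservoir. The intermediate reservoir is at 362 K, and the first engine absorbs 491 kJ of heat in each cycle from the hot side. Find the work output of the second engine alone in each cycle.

Heat entering the second stage: Q_m = Q_H·(T_m/T_H) = 491 × 362.00/612.00 = 290.4 kJ.
Second-stage efficiency η₂ = 1 − T_C/T_m = 1 − 289.00/362.00 = 0.2017, so W₂ = η₂·Q_m = 58.57 kJ.

W₂ ≈ 58.57 kJ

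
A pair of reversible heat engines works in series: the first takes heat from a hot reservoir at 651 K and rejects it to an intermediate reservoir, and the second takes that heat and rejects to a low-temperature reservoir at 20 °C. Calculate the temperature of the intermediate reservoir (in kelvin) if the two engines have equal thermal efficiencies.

T_m ≈ 436.9 K

T_C = 20 °C → 20 + 273.15 = 293.15 K.
Equal efficiencies require 1 − T_m/T_H = 1 − T_C/T_m, i.e. T_m/T_H = T_C/T_m, so T_m = √(T_H·T_C) = √(651.00 × 293.15) = 436.9 K.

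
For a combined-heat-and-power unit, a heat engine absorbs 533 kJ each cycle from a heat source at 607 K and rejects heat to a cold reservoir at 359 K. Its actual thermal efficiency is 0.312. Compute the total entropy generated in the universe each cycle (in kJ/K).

W = η·Q_H = 0.312 × 533 = 166.3 kJ, so Q_C = Q_H − W = 366.7 kJ.
Entropy balance on the reservoirs: −Q_H/T_H = -0.8781 kJ/K, +Q_C/T_C = 1.021 kJ/K.
ΔS_univ = −Q_H/T_H + Q_C/T_C = 0.143 kJ/K (> 0, since η = 0.312 < η_Carnot = 0.409).

ΔS_univ ≈ 0.143 kJ/K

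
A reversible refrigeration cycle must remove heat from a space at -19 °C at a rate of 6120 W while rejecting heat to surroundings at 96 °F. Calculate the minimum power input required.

T_H = 96 °F → (96 − 32) × 5/9 = 35.56 °C = 308.71 K.
T_C = -19 °C → -19 + 273.15 = 254.15 K.
Carnot COP: COP_R = T_C/(T_H − T_C) = 254.15/54.56 = 4.6586.
W = Q_C/COP_R = 6120/4.6586 = 1310 W.

Ẇ_in ≈ 1310 W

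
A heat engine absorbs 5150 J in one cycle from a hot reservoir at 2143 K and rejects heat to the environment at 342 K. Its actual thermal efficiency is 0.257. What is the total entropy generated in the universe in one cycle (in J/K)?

W = η·Q_H = 0.257 × 5150 = 1324 J, so Q_C = Q_H − W = 3826 J.
Entropy balance on the reservoirs: −Q_H/T_H = -2.403 J/K, +Q_C/T_C = 11.19 J/K.
ΔS_univ = −Q_H/T_H + Q_C/T_C = 8.79 J/K (> 0, since η = 0.257 < η_Carnot = 0.840).

ΔS_univ ≈ 8.79 J/K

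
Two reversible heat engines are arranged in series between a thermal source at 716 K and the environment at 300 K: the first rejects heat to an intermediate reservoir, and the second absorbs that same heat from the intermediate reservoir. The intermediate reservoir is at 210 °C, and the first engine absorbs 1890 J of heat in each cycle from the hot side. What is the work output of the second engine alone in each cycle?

W₂ ≈ 483 J

T_m = 210 °C → 210 + 273.15 = 483.15 K.
Heat entering the second stage: Q_m = Q_H·(T_m/T_H) = 1890 × 483.15/716.00 = 1280 J.
Second-stage efficiency η₂ = 1 − T_C/T_m = 1 − 300.00/483.15 = 0.3791, so W₂ = η₂·Q_m = 483 J.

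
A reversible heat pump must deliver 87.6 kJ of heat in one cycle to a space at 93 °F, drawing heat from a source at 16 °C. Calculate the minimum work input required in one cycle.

W_in ≈ 5.10 kJ

T_H = 93 °F → (93 − 32) × 5/9 = 33.89 °C = 307.04 K.
T_C = 16 °C → 16 + 273.15 = 289.15 K.
The Carnot heat-pump COP is COP_HP = T_H/(T_H − T_C) = 307.04/17.89 = 17.1637.
W = Q_H/COP_HP = 87.6/17.1637 = 5.10 kJ.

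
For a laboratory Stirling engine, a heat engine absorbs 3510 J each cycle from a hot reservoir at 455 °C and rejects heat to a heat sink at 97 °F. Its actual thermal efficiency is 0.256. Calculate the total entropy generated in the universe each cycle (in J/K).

ΔS_univ ≈ 3.62 J/K

T_H = 455 °C → 455 + 273.15 = 728.15 K.
T_C = 97 °F → (97 − 32) × 5/9 = 36.11 °C = 309.26 K.
W = η·Q_H = 0.256 × 3510 = 898.6 J, so Q_C = Q_H − W = 2611 J.
Entropy balance on the reservoirs: −Q_H/T_H = -4.820 J/K, +Q_C/T_C = 8.444 J/K.
ΔS_univ = −Q_H/T_H + Q_C/T_C = 3.62 J/K (> 0, since η = 0.256 < η_Carnot = 0.575).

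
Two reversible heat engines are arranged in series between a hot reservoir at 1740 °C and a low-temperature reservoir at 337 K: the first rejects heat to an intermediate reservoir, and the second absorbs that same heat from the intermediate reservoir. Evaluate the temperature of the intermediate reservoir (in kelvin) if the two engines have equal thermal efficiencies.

T_m ≈ 823.7 K

T_H = 1740 °C → 1740 + 273.15 = 2013.15 K.
Equal efficiencies require 1 − T_m/T_H = 1 − T_C/T_m, i.e. T_m/T_H = T_C/T_m, so T_m = √(T_H·T_C) = √(2013.15 × 337.00) = 823.7 K.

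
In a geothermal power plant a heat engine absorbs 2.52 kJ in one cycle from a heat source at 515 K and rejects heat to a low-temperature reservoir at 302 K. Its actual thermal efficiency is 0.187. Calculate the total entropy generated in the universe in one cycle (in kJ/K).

W = η·Q_H = 0.187 × 2.52 = 0.4712 kJ, so Q_C = Q_H − W = 2.049 kJ.
The hot reservoir loses entropy Q_H/T_H = 2.52/515.00 = 0.004893 kJ/K; the cold reservoir gains Q_C/T_C = 2.049/302.00 = 0.006784 kJ/K.
ΔS_univ = −Q_H/T_H + Q_C/T_C = 0.001891 kJ/K (> 0, since η = 0.187 < η_Carnot = 0.414).

ΔS_univ ≈ 0.001891 kJ/K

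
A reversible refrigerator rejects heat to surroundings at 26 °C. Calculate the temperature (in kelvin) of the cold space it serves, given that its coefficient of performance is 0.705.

T_H = 26 °C → 26 + 273.15 = 299.15 K.
COP_R = T_C/(T_H − T_C) ⇒ T_C = T_H·COP_R/(1 + COP_R) = 299.15 × 0.705/(1 + 0.705) = 124 K.

T_C ≈ 124 K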